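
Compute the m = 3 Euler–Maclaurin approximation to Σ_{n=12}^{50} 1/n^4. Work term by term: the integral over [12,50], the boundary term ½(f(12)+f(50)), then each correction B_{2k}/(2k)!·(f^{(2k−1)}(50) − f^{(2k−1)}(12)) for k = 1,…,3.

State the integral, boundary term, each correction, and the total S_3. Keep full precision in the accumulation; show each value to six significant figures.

The integral term ∫_12^50 1/x^4 dx = 0.000190235.
Endpoint term: (f(12) + f(50))/2 = (4.82253e-05 + 1.60000e-07)/2 = 2.41927e-05.
So far: 0.000214427.
Correction k=1: B_{2}/2! · (f^{(1)}(50) − f^{(1)}(12)) = 1/12 · (-1.28000e-08 − (-1.60751e-05)) = 1.33853e-06.
Partial sum through k=1: 0.000215766.
Correction k=2: B_{4}/4! · (f^{(3)}(50) − f^{(3)}(12)) = −1/720 · (-1.53600e-10 − (-3.34898e-06)) = -4.65115e-09.
Partial sum through k=2: 0.000215761.
Correction k=3: B_{6}/6! · (f^{(5)}(50) − f^{(5)}(12)) = 1/30240 · (-3.44064e-12 − (-1.30238e-06)) = 4.30680e-11.

S_3 ≈ 0.000215761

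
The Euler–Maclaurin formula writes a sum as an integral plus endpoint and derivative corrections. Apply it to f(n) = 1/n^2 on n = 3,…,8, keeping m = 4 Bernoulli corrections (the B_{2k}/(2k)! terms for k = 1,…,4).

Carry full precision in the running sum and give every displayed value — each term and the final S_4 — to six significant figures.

S_4 ≈ 0.277422

Integral: ∫_3^8 1/x^2 dx = 0.208333.
½[f(3) + f(8)] = ½[0.111111 + 0.0156250] = 0.0633681.
Running total after boundary: 0.271701.
k=1: B_{2}/(2)! × [f^{(1)}(8) − f^{(1)}(3)] = 1/12 × (-0.00390625 − (-0.0740741)) = 0.00584732.
Running total after k=1: 0.277549.
k=2: B_{4}/(4)! × [f^{(3)}(8) − f^{(3)}(3)] = −1/720 × (-0.000732422 − (-0.0987654)) = -0.000136157.
Running total after k=2: 0.277413.
k=3: B_{6}/(6)! × [f^{(5)}(8) − f^{(5)}(3)] = 1/30240 × (-0.000343323 − (-0.329218)) = 1.08755e-05.
Running total after k=3: 0.277423.
k=4: B_{8}/(8)! × [f^{(7)}(8) − f^{(7)}(3)] = −1/1209600 × (-0.000300407 − (-2.04847)) = -1.69326e-06.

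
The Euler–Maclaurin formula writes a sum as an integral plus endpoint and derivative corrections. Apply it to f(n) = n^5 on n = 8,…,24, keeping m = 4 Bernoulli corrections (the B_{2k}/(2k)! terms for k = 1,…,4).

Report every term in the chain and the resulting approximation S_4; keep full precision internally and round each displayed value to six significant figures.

S_4 ≈ 3.59410e+07

Integral: ∫_8^24 x^5 dx = 3.18068e+07.
Endpoint term: (f(8) + f(24))/2 = (32768.0 + 7.96262e+06)/2 = 3.99770e+06.
So far: 3.58045e+07.
Correction k=1: B_{2}/2! · (f^{(1)}(24) − f^{(1)}(8)) = 1/12 · (1.65888e+06 − 20480.0) = 136533.
Partial sum through k=1: 3.59410e+07.
Correction k=2: B_{4}/4! · (f^{(3)}(24) − f^{(3)}(8)) = −1/720 · (34560.0 − 3840.00) = -42.6667.
Partial sum through k=2: 3.59410e+07.
Correction k=3: B_{6}/6! · (f^{(5)}(24) − f^{(5)}(8)) = 1/30240 · (120.000 − 120.000) = 0.00000.
Partial sum through k=3: 3.59410e+07.
Correction k=4: B_{8}/8! · (f^{(7)}(24) − f^{(7)}(8)) = −1/1209600 · (0.00000 − 0.00000) = 0.00000.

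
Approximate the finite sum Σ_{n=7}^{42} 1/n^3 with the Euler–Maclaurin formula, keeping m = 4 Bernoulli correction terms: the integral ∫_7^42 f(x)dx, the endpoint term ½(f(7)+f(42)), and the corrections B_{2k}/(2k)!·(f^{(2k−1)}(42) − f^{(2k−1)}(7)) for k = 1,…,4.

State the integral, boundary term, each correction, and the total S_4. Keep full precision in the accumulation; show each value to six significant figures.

The integral term ∫_7^42 1/x^3 dx = 0.00992063.
Endpoint term: (f(7) + f(42))/2 = (0.00291545 + 1.34975e-05)/2 = 0.00146447.
So far: 0.0113851.
k=1: B_{2}/(2)! × [f^{(1)}(42) − f^{(1)}(7)] = 1/12 × (-9.64104e-07 − (-0.00124948)) = 0.000104043.
Partial sum through k=1: 0.0114892.
k=2: B_{4}/(4)! × [f^{(3)}(42) − f^{(3)}(7)] = −1/720 × (-1.09309e-08 − (-0.000509992)) = -7.08306e-07.
Partial sum through k=2: 0.0114884.
k=3: B_{6}/(6)! × [f^{(5)}(42) − f^{(5)}(7)] = 1/30240 × (-2.60259e-10 − (-0.000437136)) = 1.44555e-08.
Partial sum through k=3: 0.0114885.
k=4: B_{8}/(8)! × [f^{(7)}(42) − f^{(7)}(7)] = −1/1209600 × (-1.06228e-11 − (-0.000642322)) = -5.31020e-10.

S_4 ≈ 0.0114885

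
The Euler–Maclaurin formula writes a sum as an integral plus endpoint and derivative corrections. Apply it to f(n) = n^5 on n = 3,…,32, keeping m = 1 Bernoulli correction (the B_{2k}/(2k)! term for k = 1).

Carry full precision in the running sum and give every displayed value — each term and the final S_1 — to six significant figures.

The integral term ∫_3^32 x^5 dx = 1.78957e+08.
Boundary: ½(f(3) + f(32)) = ½(243.000 + 3.35544e+07) = 1.67773e+07.
Running total after boundary: 1.95734e+08.
Order-1 term: 1/12 · (5.24288e+06 − 405.000) = 436873.

S_1 ≈ 1.96171e+08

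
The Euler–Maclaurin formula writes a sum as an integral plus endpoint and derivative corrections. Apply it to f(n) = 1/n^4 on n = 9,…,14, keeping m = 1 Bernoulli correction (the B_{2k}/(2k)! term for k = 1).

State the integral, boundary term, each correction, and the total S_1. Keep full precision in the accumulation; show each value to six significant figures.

S_1 ≈ 0.000430019

∫_9^14 1/x^4 dx evaluates to 0.000335770.
Endpoint term: (f(9) + f(14))/2 = (0.000152416 + 2.60308e-05)/2 = 8.92233e-05.
Running total after boundary: 0.000424994.
Order-1 term: 1/12 · (-7.43738e-06 − (-6.77404e-05)) = 5.02525e-06.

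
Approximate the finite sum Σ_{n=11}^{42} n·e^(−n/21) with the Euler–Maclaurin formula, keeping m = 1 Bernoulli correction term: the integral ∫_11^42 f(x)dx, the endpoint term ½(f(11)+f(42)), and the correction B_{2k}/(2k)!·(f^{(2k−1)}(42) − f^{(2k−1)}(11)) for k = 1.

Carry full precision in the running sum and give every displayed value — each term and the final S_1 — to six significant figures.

S_1 ≈ 225.015

Integral: ∫_11^42 x·e^(−x/21) dx = 218.950.
Endpoint term: (f(11) + f(42))/2 = (6.51486 + 5.68408)/2 = 6.09947.
Running total after boundary: 225.050.
Correction k=1: B_{2}/2! · (f^{(1)}(42) − f^{(1)}(11)) = 1/12 · (-0.135335 − 0.282029) = -0.0347803.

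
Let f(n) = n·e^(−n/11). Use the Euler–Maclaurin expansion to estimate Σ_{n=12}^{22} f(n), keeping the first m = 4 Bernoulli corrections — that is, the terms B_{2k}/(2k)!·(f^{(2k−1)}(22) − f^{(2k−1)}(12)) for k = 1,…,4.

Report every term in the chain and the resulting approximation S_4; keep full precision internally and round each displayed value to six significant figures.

Integral: ∫_12^22 x·e^(−x/11) dx = 35.8588.
Boundary: ½(f(12) + f(22)) = ½(4.03093 + 2.97738) = 3.50415.
So far: 39.3629.
k=1: B_{2}/(2)! × [f^{(1)}(22) − f^{(1)}(12)] = 1/12 × (-0.135335 − (-0.0305374)) = -0.00873316.
After k=1: 39.3542.
k=2: B_{4}/(4)! × [f^{(3)}(22) − f^{(3)}(12)] = −1/720 × (0.00111847 − 0.00529987) = 5.80750e-06.
After k=2: 39.3542.
k=3: B_{6}/(6)! × [f^{(5)}(22) − f^{(5)}(12)] = 1/30240 × (2.77307e-05 − 8.96869e-05) = -2.04882e-09.
After k=3: 39.3542.
k=4: B_{8}/(8)! × [f^{(7)}(22) − f^{(7)}(12)] = −1/1209600 × (3.81966e-07 − 1.12044e-06) = 6.10511e-13.

S_4 ≈ 39.3542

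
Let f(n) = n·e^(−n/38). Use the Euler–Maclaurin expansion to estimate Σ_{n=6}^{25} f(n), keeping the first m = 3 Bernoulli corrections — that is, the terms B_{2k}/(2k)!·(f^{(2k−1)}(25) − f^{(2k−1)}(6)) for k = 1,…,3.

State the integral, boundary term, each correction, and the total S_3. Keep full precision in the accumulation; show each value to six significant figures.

S_3 ≈ 196.828

The integral term ∫_6^25 x·e^(−x/38) dx = 187.837.
½[f(6) + f(25)] = ½[5.12364 + 12.9485] = 9.03608.
Integral + boundary = 196.873.
Order-1 term: 1/12 · (0.177190 − 0.719107) = -0.0451597.
Running total after k=1: 196.828.
Order-2 term: −1/720 · (0.000840077 − 0.00168074) = 1.16759e-06.
Running total after k=2: 196.828.
Order-3 term: 1/30240 · (1.07856e-06 − 1.98302e-06) = -2.99093e-11.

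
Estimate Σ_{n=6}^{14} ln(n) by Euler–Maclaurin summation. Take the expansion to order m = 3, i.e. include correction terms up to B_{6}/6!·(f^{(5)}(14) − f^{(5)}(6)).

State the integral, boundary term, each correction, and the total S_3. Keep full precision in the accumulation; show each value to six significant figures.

∫_6^14 ln(x) dx evaluates to 18.1962.
Endpoint term: (f(6) + f(14))/2 = (1.79176 + 2.63906)/2 = 2.21541.
Running total after boundary: 20.4117.
Order-1 term: 1/12 · (0.0714286 − 0.166667) = -0.00793651.
Running total after k=1: 20.4037.
Order-2 term: −1/720 · (0.000728863 − 0.00925926) = 1.18478e-05.
Running total after k=2: 20.4037.
Order-3 term: 1/30240 · (4.46243e-05 − 0.00308642) = -1.00588e-07.

S_3 ≈ 20.4037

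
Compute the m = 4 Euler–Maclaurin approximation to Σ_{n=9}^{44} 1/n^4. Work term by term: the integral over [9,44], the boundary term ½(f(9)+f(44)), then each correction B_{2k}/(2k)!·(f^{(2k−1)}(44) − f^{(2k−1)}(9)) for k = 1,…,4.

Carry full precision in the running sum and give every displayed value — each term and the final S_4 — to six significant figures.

S_4 ≈ 0.000535284

Integral: ∫_9^44 1/x^4 dx = 0.000453334.
Endpoint term: (f(9) + f(44))/2 = (0.000152416 + 2.66802e-07)/2 = 7.63413e-05.
Integral + boundary = 0.000529676.
k=1: B_{2}/(2)! × [f^{(1)}(44) − f^{(1)}(9)] = 1/12 × (-2.42547e-08 − (-6.77404e-05)) = 5.64301e-06.
Partial sum through k=1: 0.000535319.
k=2: B_{4}/(4)! × [f^{(3)}(44) − f^{(3)}(9)] = −1/720 × (-3.75848e-10 − (-2.50890e-05)) = -3.48453e-08.
Partial sum through k=2: 0.000535284.
k=3: B_{6}/(6)! × [f^{(5)}(44) − f^{(5)}(9)] = 1/30240 × (-1.08716e-11 − (-1.73455e-05)) = 5.73594e-10.
Partial sum through k=3: 0.000535284.
k=4: B_{8}/(8)! × [f^{(7)}(44) − f^{(7)}(9)] = −1/1209600 × (-5.05397e-13 − (-1.92728e-05)) = -1.59332e-11.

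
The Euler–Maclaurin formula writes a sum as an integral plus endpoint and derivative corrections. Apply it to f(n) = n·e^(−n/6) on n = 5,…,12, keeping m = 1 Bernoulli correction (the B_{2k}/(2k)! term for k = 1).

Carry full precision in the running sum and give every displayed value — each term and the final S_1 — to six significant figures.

The integral term ∫_5^12 x·e^(−x/6) dx = 14.0673.
Endpoint term: (f(5) + f(12))/2 = (2.17299 + 1.62402)/2 = 1.89851.
Integral + boundary = 15.9658.
Order-1 term: 1/12 · (-0.135335 − 0.0724330) = -0.0173140.

S_1 ≈ 15.9485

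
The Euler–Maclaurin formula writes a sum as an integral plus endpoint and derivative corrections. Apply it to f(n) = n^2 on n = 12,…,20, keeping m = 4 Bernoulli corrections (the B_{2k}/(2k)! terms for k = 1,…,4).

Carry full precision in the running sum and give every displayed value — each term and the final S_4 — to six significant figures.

The integral term ∫_12^20 x^2 dx = 2090.67.
½[f(12) + f(20)] = ½[144.000 + 400.000] = 272.000.
Running total after boundary: 2362.67.
Correction k=1: B_{2}/2! · (f^{(1)}(20) − f^{(1)}(12)) = 1/12 · (40.0000 − 24.0000) = 1.33333.
Running total after k=1: 2364.00.
Correction k=2: B_{4}/4! · (f^{(3)}(20) − f^{(3)}(12)) = −1/720 · (0.00000 − 0.00000) = 0.00000.
Running total after k=2: 2364.00.
Correction k=3: B_{6}/6! · (f^{(5)}(20) − f^{(5)}(12)) = 1/30240 · (0.00000 − 0.00000) = 0.00000.
Running total after k=3: 2364.00.
Correction k=4: B_{8}/8! · (f^{(7)}(20) − f^{(7)}(12)) = −1/1209600 · (0.00000 − 0.00000) = 0.00000.

S_4 ≈ 2364.00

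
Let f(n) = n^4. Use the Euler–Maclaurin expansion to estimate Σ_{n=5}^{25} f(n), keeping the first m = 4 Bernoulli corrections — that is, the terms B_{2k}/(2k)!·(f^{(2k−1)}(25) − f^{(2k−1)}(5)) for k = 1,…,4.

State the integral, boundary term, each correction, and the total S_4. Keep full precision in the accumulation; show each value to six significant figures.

S_4 ≈ 2.15329e+06

∫_5^25 x^4 dx evaluates to 1.95250e+06.
Boundary: ½(f(5) + f(25)) = ½(625.000 + 390625) = 195625.
So far: 2.14812e+06.
Order-1 term: 1/12 · (62500.0 − 500.000) = 5166.67.
Partial sum through k=1: 2.15329e+06.
Order-2 term: −1/720 · (600.000 − 120.000) = -0.666667.
Partial sum through k=2: 2.15329e+06.
Order-3 term: 1/30240 · (0.00000 − 0.00000) = 0.00000.
Partial sum through k=3: 2.15329e+06.
Order-4 term: −1/1209600 · (0.00000 − 0.00000) = 0.00000.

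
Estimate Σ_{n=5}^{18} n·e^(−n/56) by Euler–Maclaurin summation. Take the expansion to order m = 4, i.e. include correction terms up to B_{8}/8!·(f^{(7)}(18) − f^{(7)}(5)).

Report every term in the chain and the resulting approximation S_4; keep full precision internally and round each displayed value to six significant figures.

S_4 ≈ 128.138

The integral term ∫_5^18 x·e^(−x/56) dx = 119.354.
½[f(5) + f(18)] = ½[4.57292 + 13.0520] = 8.81247.
Integral + boundary = 128.166.
Order-1 term: 1/12 · (0.492041 − 0.832925) = -0.0284070.
Running total after k=1: 128.138.
Order-2 term: −1/720 · (0.000619345 − 0.000848882) = 3.18801e-07.
Running total after k=2: 128.138.
Order-3 term: 1/30240 · (3.44958e-07 − 4.56684e-07) = -3.69465e-12.
Running total after k=3: 128.138.
Order-4 term: −1/1209600 · (1.57022e-10 − 2.04936e-10) = 3.96115e-17.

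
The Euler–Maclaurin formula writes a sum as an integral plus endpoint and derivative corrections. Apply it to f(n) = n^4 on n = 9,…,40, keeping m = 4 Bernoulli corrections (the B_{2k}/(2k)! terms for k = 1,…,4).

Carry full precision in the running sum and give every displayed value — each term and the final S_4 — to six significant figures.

The integral term ∫_9^40 x^4 dx = 2.04682e+07.
½[f(9) + f(40)] = ½[6561.00 + 2.56000e+06] = 1.28328e+06.
Running total after boundary: 2.17515e+07.
k=1: B_{2}/(2)! × [f^{(1)}(40) − f^{(1)}(9)] = 1/12 × (256000 − 2916.00) = 21090.3.
After k=1: 2.17726e+07.
k=2: B_{4}/(4)! × [f^{(3)}(40) − f^{(3)}(9)] = −1/720 × (960.000 − 216.000) = -1.03333.
After k=2: 2.17726e+07.
k=3: B_{6}/(6)! × [f^{(5)}(40) − f^{(5)}(9)] = 1/30240 × (0.00000 − 0.00000) = 0.00000.
After k=3: 2.17726e+07.
k=4: B_{8}/(8)! × [f^{(7)}(40) − f^{(7)}(9)] = −1/1209600 × (0.00000 − 0.00000) = 0.00000.

S_4 ≈ 2.17726e+07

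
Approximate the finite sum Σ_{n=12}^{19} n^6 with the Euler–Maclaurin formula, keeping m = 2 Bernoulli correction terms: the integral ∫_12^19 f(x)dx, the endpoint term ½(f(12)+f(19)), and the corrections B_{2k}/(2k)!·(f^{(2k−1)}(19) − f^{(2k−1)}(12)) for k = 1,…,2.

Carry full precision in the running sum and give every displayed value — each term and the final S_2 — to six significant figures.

S_2 ≈ 1.48706e+08

∫_12^19 x^6 dx evaluates to 1.22577e+08.
Boundary: ½(f(12) + f(19)) = ½(2.98598e+06 + 4.70459e+07) = 2.50159e+07.
Running total after boundary: 1.47593e+08.
k=1: B_{2}/(2)! × [f^{(1)}(19) − f^{(1)}(12)] = 1/12 × (1.48566e+07 − 1.49299e+06) = 1.11363e+06.
After k=1: 1.48707e+08.
k=2: B_{4}/(4)! × [f^{(3)}(19) − f^{(3)}(12)] = −1/720 × (823080 − 207360) = -855.167.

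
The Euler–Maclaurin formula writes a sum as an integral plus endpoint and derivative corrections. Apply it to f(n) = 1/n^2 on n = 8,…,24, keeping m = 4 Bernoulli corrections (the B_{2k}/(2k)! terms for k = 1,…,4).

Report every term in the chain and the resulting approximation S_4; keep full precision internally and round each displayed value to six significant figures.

∫_8^24 1/x^2 dx evaluates to 0.0833333.
Endpoint term: (f(8) + f(24))/2 = (0.0156250 + 0.00173611)/2 = 0.00868056.
So far: 0.0920139.
Correction k=1: B_{2}/2! · (f^{(1)}(24) − f^{(1)}(8)) = 1/12 · (-0.000144676 − (-0.00390625)) = 0.000313465.
Partial sum through k=1: 0.0923274.
Correction k=2: B_{4}/4! · (f^{(3)}(24) − f^{(3)}(8)) = −1/720 · (-3.01408e-06 − (-0.000732422)) = -1.01307e-06.
Partial sum through k=2: 0.0923263.
Correction k=3: B_{6}/6! · (f^{(5)}(24) − f^{(5)}(8)) = 1/30240 · (-1.56983e-07 − (-0.000343323)) = 1.13481e-08.
Partial sum through k=3: 0.0923264.
Correction k=4: B_{8}/8! · (f^{(7)}(24) − f^{(7)}(8)) = −1/1209600 · (-1.52623e-08 − (-0.000300407)) = -2.48340e-10.

S_4 ≈ 0.0923264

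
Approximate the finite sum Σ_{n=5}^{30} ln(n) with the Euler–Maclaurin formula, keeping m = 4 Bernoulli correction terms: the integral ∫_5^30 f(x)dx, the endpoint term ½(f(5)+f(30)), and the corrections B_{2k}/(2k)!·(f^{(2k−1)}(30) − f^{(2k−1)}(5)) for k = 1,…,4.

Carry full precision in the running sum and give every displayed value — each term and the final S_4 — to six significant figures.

S_4 ≈ 71.4802

The integral term ∫_5^30 ln(x) dx = 68.9887.
Endpoint term: (f(5) + f(30))/2 = (1.60944 + 3.40120)/2 = 2.50532.
Running total after boundary: 71.4940.
Order-1 term: 1/12 · (0.0333333 − 0.200000) = -0.0138889.
After k=1: 71.4802.
Order-2 term: −1/720 · (7.40741e-05 − 0.0160000) = 2.21193e-05.
After k=2: 71.4802.
Order-3 term: 1/30240 · (9.87654e-07 − 0.00768000) = -2.53936e-07.
After k=3: 71.4802.
Order-4 term: −1/1209600 · (3.29218e-08 − 0.00921600) = 7.61902e-09.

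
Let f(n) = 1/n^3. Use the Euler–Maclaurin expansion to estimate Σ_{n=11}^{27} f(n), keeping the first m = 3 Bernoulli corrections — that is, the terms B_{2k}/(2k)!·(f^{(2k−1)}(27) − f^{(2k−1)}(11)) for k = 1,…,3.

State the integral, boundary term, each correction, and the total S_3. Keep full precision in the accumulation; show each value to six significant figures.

∫_11^27 1/x^3 dx evaluates to 0.00344636.
½[f(11) + f(27)] = ½[0.000751315 + 5.08053e-05] = 0.000401060.
Integral + boundary = 0.00384742.
Correction k=1: B_{2}/2! · (f^{(1)}(27) − f^{(1)}(11)) = 1/12 · (-5.64503e-06 − (-0.000204904)) = 1.66049e-05.
Partial sum through k=1: 0.00386403.
Correction k=2: B_{4}/4! · (f^{(3)}(27) − f^{(3)}(11)) = −1/720 · (-1.54870e-07 − (-3.38684e-05)) = -4.68244e-08.
Partial sum through k=2: 0.00386398.
Correction k=3: B_{6}/6! · (f^{(5)}(27) − f^{(5)}(11)) = 1/30240 · (-8.92258e-09 − (-1.17560e-05)) = 3.88461e-10.

S_3 ≈ 0.00386398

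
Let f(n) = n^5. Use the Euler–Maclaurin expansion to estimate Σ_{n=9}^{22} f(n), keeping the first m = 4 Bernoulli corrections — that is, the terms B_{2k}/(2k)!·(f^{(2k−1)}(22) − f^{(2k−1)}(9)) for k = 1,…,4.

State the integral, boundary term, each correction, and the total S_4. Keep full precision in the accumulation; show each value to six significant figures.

The integral term ∫_9^22 x^5 dx = 1.88081e+07.
Boundary: ½(f(9) + f(22)) = ½(59049.0 + 5.15363e+06) = 2.60634e+06.
So far: 2.14144e+07.
Correction k=1: B_{2}/2! · (f^{(1)}(22) − f^{(1)}(9)) = 1/12 · (1.17128e+06 − 32805.0) = 94872.9.
Partial sum through k=1: 2.15093e+07.
Correction k=2: B_{4}/4! · (f^{(3)}(22) − f^{(3)}(9)) = −1/720 · (29040.0 − 4860.00) = -33.5833.
Partial sum through k=2: 2.15093e+07.
Correction k=3: B_{6}/6! · (f^{(5)}(22) − f^{(5)}(9)) = 1/30240 · (120.000 − 120.000) = 0.00000.
Partial sum through k=3: 2.15093e+07.
Correction k=4: B_{8}/8! · (f^{(7)}(22) − f^{(7)}(9)) = −1/1209600 · (0.00000 − 0.00000) = 0.00000.

S_4 ≈ 2.15093e+07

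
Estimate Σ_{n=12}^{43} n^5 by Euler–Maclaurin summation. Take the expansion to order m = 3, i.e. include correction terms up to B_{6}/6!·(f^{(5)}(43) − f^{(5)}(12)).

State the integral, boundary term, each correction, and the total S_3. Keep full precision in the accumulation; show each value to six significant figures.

The integral term ∫_12^43 x^5 dx = 1.05306e+09.
½[f(12) + f(43)] = ½[248832 + 1.47008e+08] = 7.36286e+07.
So far: 1.12669e+09.
k=1: B_{2}/(2)! × [f^{(1)}(43) − f^{(1)}(12)] = 1/12 × (1.70940e+07 − 103680) = 1.41586e+06.
After k=1: 1.12811e+09.
k=2: B_{4}/(4)! × [f^{(3)}(43) − f^{(3)}(12)] = −1/720 × (110940 − 8640.00) = -142.083.
After k=2: 1.12811e+09.
k=3: B_{6}/(6)! × [f^{(5)}(43) − f^{(5)}(12)] = 1/30240 × (120.000 − 120.000) = 0.00000.

S_3 ≈ 1.12811e+09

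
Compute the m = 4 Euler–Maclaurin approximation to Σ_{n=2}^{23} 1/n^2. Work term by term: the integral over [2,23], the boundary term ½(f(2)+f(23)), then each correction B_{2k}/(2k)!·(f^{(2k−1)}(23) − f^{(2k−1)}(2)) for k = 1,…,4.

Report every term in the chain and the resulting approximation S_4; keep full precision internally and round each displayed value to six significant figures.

The integral term ∫_2^23 1/x^2 dx = 0.456522.
Boundary: ½(f(2) + f(23)) = ½(0.250000 + 0.00189036) = 0.125945.
So far: 0.582467.
k=1: B_{2}/(2)! × [f^{(1)}(23) − f^{(1)}(2)] = 1/12 × (-0.000164379 − (-0.250000)) = 0.0208196.
Partial sum through k=1: 0.603287.
k=2: B_{4}/(4)! × [f^{(3)}(23) − f^{(3)}(2)] = −1/720 × (-3.72883e-06 − (-0.750000)) = -0.00104166.
Partial sum through k=2: 0.602245.
k=3: B_{6}/(6)! × [f^{(5)}(23) − f^{(5)}(2)] = 1/30240 × (-2.11465e-07 − (-5.62500)) = 0.000186012.
Partial sum through k=3: 0.602431.
k=4: B_{8}/(8)! × [f^{(7)}(23) − f^{(7)}(2)] = −1/1209600 × (-2.23857e-08 − (-78.7500)) = -6.51042e-05.

S_4 ≈ 0.602366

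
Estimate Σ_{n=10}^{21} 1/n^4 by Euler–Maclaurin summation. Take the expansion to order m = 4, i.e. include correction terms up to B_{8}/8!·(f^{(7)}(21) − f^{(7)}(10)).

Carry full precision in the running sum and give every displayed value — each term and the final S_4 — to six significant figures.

∫_10^21 1/x^4 dx evaluates to 0.000297340.
½[f(10) + f(21)] = ½[0.000100000 + 5.14189e-06] = 5.25709e-05.
Integral + boundary = 0.000349911.
Correction k=1: B_{2}/2! · (f^{(1)}(21) − f^{(1)}(10)) = 1/12 · (-9.79408e-07 − (-4.00000e-05)) = 3.25172e-06.
Running total after k=1: 0.000353163.
Correction k=2: B_{4}/4! · (f^{(3)}(21) − f^{(3)}(10)) = −1/720 · (-6.66264e-08 − (-1.20000e-05)) = -1.65741e-08.
Running total after k=2: 0.000353146.
Correction k=3: B_{6}/6! · (f^{(5)}(21) − f^{(5)}(10)) = 1/30240 · (-8.46049e-09 − (-6.72000e-06)) = 2.21942e-10.
Running total after k=3: 0.000353146.
Correction k=4: B_{8}/8! · (f^{(7)}(21) − f^{(7)}(10)) = −1/1209600 · (-1.72663e-09 − (-6.04800e-06)) = -4.99857e-12.

S_4 ≈ 0.000353146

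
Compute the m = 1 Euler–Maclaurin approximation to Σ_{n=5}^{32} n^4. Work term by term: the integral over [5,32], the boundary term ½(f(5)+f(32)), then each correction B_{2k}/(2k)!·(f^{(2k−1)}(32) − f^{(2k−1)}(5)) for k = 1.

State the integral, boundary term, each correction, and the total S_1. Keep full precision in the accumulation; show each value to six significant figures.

Integral: ∫_5^32 x^4 dx = 6.71026e+06.
½[f(5) + f(32)] = ½[625.000 + 1.04858e+06] = 524600.
Running total after boundary: 7.23486e+06.
Order-1 term: 1/12 · (131072 − 500.000) = 10881.0.

S_1 ≈ 7.24574e+06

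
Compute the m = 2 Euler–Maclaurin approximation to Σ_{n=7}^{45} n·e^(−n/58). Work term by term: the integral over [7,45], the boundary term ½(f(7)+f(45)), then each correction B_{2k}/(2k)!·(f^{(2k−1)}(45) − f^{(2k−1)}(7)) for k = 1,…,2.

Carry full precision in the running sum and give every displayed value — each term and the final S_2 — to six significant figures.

S_2 ≈ 604.915

Integral: ∫_7^45 x·e^(−x/58) dx = 591.512.
½[f(7) + f(45)] = ½[6.20416 + 20.7138] = 13.4590.
So far: 604.971.
Order-1 term: 1/12 · (0.103172 − 0.779341) = -0.0563474.
Partial sum through k=1: 604.915.
Order-2 term: −1/720 · (0.000304336 − 0.000758608) = 6.30934e-07.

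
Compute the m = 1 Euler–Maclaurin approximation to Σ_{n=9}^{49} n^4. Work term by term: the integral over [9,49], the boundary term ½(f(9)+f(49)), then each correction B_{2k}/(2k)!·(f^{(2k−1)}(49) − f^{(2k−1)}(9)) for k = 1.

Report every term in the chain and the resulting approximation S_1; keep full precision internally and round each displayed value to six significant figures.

Integral: ∫_9^49 x^4 dx = 5.64832e+07.
Boundary: ½(f(9) + f(49)) = ½(6561.00 + 5.76480e+06) = 2.88568e+06.
Running total after boundary: 5.93689e+07.
k=1: B_{2}/(2)! × [f^{(1)}(49) − f^{(1)}(9)] = 1/12 × (470596 − 2916.00) = 38973.3.

S_1 ≈ 5.94079e+07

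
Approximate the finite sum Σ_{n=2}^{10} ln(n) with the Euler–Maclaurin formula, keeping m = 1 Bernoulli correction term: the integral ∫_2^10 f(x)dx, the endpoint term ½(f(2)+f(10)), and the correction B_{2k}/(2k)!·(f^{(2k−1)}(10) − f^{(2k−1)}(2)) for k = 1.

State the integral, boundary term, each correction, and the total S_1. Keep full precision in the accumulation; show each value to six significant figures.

Integral: ∫_2^10 ln(x) dx = 13.6396.
Endpoint term: (f(2) + f(10))/2 = (0.693147 + 2.30259)/2 = 1.49787.
Integral + boundary = 15.1374.
k=1: B_{2}/(2)! × [f^{(1)}(10) − f^{(1)}(2)] = 1/12 × (0.100000 − 0.500000) = -0.0333333.

S_1 ≈ 15.1041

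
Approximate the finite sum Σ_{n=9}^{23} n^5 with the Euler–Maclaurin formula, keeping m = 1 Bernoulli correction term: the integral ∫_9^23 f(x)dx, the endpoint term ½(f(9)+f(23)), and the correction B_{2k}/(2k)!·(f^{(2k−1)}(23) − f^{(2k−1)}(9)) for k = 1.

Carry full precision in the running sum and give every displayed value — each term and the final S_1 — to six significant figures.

Integral: ∫_9^23 x^5 dx = 2.45841e+07.
Endpoint term: (f(9) + f(23))/2 = (59049.0 + 6.43634e+06)/2 = 3.24770e+06.
So far: 2.78318e+07.
Correction k=1: B_{2}/2! · (f^{(1)}(23) − f^{(1)}(9)) = 1/12 · (1.39920e+06 − 32805.0) = 113867.

S_1 ≈ 2.79456e+07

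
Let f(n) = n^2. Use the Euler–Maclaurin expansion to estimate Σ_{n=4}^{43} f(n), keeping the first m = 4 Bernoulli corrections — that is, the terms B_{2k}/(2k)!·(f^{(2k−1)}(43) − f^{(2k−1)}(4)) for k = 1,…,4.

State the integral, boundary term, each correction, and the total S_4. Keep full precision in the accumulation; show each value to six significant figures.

S_4 ≈ 27420.0

∫_4^43 x^2 dx evaluates to 26481.0.
½[f(4) + f(43)] = ½[16.0000 + 1849.00] = 932.500.
Integral + boundary = 27413.5.
Order-1 term: 1/12 · (86.0000 − 8.00000) = 6.50000.
Running total after k=1: 27420.0.
Order-2 term: −1/720 · (0.00000 − 0.00000) = 0.00000.
Running total after k=2: 27420.0.
Order-3 term: 1/30240 · (0.00000 − 0.00000) = 0.00000.
Running total after k=3: 27420.0.
Order-4 term: −1/1209600 · (0.00000 − 0.00000) = 0.00000.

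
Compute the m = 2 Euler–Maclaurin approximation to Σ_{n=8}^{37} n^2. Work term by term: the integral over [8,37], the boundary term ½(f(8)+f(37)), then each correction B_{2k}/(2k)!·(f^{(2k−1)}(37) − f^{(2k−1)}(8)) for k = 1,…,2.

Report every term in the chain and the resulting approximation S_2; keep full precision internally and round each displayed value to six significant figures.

S_2 ≈ 17435.0

Integral: ∫_8^37 x^2 dx = 16713.7.
Endpoint term: (f(8) + f(37))/2 = (64.0000 + 1369.00)/2 = 716.500.
Integral + boundary = 17430.2.
k=1: B_{2}/(2)! × [f^{(1)}(37) − f^{(1)}(8)] = 1/12 × (74.0000 − 16.0000) = 4.83333.
Running total after k=1: 17435.0.
k=2: B_{4}/(4)! × [f^{(3)}(37) − f^{(3)}(8)] = −1/720 × (0.00000 − 0.00000) = 0.00000.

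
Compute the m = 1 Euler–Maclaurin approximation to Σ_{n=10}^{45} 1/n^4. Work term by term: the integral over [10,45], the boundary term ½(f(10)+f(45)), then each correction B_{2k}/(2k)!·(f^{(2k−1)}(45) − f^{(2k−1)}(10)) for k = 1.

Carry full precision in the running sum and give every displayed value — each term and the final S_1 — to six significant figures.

The integral term ∫_10^45 1/x^4 dx = 0.000329675.
Boundary: ½(f(10) + f(45)) = ½(0.000100000 + 2.43865e-07) = 5.01219e-05.
Running total after boundary: 0.000379797.
k=1: B_{2}/(2)! × [f^{(1)}(45) − f^{(1)}(10)] = 1/12 × (-2.16769e-08 − (-4.00000e-05)) = 3.33153e-06.

S_1 ≈ 0.000383129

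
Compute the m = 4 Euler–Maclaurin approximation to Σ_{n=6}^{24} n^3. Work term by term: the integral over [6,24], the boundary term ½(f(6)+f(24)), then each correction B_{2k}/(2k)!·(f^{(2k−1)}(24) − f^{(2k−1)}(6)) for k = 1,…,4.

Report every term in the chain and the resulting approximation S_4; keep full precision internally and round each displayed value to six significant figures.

The integral term ∫_6^24 x^3 dx = 82620.0.
Boundary: ½(f(6) + f(24)) = ½(216.000 + 13824.0) = 7020.00.
So far: 89640.0.
k=1: B_{2}/(2)! × [f^{(1)}(24) − f^{(1)}(6)] = 1/12 × (1728.00 − 108.000) = 135.000.
After k=1: 89775.0.
k=2: B_{4}/(4)! × [f^{(3)}(24) − f^{(3)}(6)] = −1/720 × (6.00000 − 6.00000) = 0.00000.
After k=2: 89775.0.
k=3: B_{6}/(6)! × [f^{(5)}(24) − f^{(5)}(6)] = 1/30240 × (0.00000 − 0.00000) = 0.00000.
After k=3: 89775.0.
k=4: B_{8}/(8)! × [f^{(7)}(24) − f^{(7)}(6)] = −1/1209600 × (0.00000 − 0.00000) = 0.00000.

S_4 ≈ 89775.0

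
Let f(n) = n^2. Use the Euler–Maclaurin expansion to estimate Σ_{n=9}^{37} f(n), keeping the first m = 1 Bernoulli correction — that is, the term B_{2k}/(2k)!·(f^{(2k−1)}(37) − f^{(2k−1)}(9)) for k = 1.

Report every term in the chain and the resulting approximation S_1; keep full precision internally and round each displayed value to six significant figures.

S_1 ≈ 17371.0

∫_9^37 x^2 dx evaluates to 16641.3.
½[f(9) + f(37)] = ½[81.0000 + 1369.00] = 725.000.
Running total after boundary: 17366.3.
Correction k=1: B_{2}/2! · (f^{(1)}(37) − f^{(1)}(9)) = 1/12 · (74.0000 − 18.0000) = 4.66667.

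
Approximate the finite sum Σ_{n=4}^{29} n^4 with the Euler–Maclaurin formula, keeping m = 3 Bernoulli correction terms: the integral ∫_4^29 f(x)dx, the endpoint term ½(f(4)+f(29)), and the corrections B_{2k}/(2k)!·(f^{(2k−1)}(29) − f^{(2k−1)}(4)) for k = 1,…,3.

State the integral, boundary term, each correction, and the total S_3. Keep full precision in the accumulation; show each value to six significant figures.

S_3 ≈ 4.46390e+06

∫_4^29 x^4 dx evaluates to 4.10202e+06.
Endpoint term: (f(4) + f(29))/2 = (256.000 + 707281)/2 = 353768.
Running total after boundary: 4.45579e+06.
Correction k=1: B_{2}/2! · (f^{(1)}(29) − f^{(1)}(4)) = 1/12 · (97556.0 − 256.000) = 8108.33.
After k=1: 4.46390e+06.
Correction k=2: B_{4}/4! · (f^{(3)}(29) − f^{(3)}(4)) = −1/720 · (696.000 − 96.0000) = -0.833333.
After k=2: 4.46390e+06.
Correction k=3: B_{6}/6! · (f^{(5)}(29) − f^{(5)}(4)) = 1/30240 · (0.00000 − 0.00000) = 0.00000.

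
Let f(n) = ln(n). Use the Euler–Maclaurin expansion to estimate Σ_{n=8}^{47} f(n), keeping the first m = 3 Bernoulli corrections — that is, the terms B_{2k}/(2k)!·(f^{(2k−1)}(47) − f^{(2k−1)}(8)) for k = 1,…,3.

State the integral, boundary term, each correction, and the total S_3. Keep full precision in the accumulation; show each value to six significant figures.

S_3 ≈ 128.278

The integral term ∫_8^47 ln(x) dx = 125.321.
Boundary: ½(f(8) + f(47)) = ½(2.07944 + 3.85015) = 2.96479.
Integral + boundary = 128.286.
Order-1 term: 1/12 · (0.0212766 − 0.125000) = -0.00864362.
Running total after k=1: 128.278.
Order-2 term: −1/720 · (1.92636e-05 − 0.00390625) = 5.39859e-06.
Running total after k=2: 128.278.
Order-3 term: 1/30240 · (1.04646e-07 − 0.000732422) = -2.42168e-08.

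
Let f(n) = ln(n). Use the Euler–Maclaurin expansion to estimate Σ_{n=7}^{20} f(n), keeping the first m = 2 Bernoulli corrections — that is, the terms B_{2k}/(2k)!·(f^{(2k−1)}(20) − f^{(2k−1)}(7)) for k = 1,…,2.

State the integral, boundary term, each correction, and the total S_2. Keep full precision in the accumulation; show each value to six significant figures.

Integral: ∫_7^20 ln(x) dx = 33.2933.
Boundary: ½(f(7) + f(20)) = ½(1.94591 + 2.99573) = 2.47082.
So far: 35.7641.
k=1: B_{2}/(2)! × [f^{(1)}(20) − f^{(1)}(7)] = 1/12 × (0.0500000 − 0.142857) = -0.00773810.
Running total after k=1: 35.7564.
k=2: B_{4}/(4)! × [f^{(3)}(20) − f^{(3)}(7)] = −1/720 × (0.000250000 − 0.00583090) = 7.75126e-06.

S_2 ≈ 35.7564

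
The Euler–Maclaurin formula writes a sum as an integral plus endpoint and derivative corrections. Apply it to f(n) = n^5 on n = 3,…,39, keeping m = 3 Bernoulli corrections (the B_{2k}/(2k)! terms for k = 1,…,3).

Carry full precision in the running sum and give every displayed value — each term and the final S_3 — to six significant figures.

The integral term ∫_3^39 x^5 dx = 5.86457e+08.
Endpoint term: (f(3) + f(39))/2 = (243.000 + 9.02242e+07)/2 = 4.51122e+07.
Integral + boundary = 6.31569e+08.
k=1: B_{2}/(2)! × [f^{(1)}(39) − f^{(1)}(3)] = 1/12 × (1.15672e+07 − 405.000) = 963900.
After k=1: 6.32533e+08.
k=2: B_{4}/(4)! × [f^{(3)}(39) − f^{(3)}(3)] = −1/720 × (91260.0 − 540.000) = -126.000.
After k=2: 6.32533e+08.
k=3: B_{6}/(6)! × [f^{(5)}(39) − f^{(5)}(3)] = 1/30240 × (120.000 − 120.000) = 0.00000.

S_3 ≈ 6.32533e+08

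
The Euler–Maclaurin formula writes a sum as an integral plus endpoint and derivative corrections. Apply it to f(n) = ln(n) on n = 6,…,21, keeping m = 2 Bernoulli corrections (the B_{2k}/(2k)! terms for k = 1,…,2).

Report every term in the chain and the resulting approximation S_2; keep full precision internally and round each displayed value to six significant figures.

∫_6^21 ln(x) dx evaluates to 38.1844.
Endpoint term: (f(6) + f(21))/2 = (1.79176 + 3.04452)/2 = 2.41814.
So far: 40.6026.
Order-1 term: 1/12 · (0.0476190 − 0.166667) = -0.00992063.
After k=1: 40.5926.
Order-2 term: −1/720 · (0.000215959 − 0.00925926) = 1.25601e-05.

S_2 ≈ 40.5926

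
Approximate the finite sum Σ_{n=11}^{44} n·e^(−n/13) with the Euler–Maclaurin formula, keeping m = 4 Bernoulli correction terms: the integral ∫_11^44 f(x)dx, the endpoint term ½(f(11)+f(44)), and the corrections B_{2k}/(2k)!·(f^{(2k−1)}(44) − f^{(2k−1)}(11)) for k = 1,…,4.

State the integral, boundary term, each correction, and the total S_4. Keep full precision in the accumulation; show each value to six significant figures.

S_4 ≈ 111.848

Integral: ∫_11^44 x·e^(−x/13) dx = 108.754.
Endpoint term: (f(11) + f(44))/2 = (4.71968 + 1.49119)/2 = 3.10544.
Running total after boundary: 111.860.
k=1: B_{2}/(2)! × [f^{(1)}(44) − f^{(1)}(11)] = 1/12 × (-0.0808162 − 0.0660095) = -0.0122355.
After k=1: 111.848.
k=2: B_{4}/(4)! × [f^{(3)}(44) − f^{(3)}(11)] = −1/720 × (-7.71294e-05 − 0.00546825) = 7.70191e-06.
After k=2: 111.848.
k=3: B_{6}/(6)! × [f^{(5)}(44) − f^{(5)}(11)] = 1/30240 × (1.91683e-06 − 6.24018e-05) = -2.00016e-09.
After k=3: 111.848.
k=4: B_{8}/(8)! × [f^{(7)}(44) − f^{(7)}(11)] = −1/1209600 × (2.53849e-08 − 5.47024e-07) = 4.31249e-13.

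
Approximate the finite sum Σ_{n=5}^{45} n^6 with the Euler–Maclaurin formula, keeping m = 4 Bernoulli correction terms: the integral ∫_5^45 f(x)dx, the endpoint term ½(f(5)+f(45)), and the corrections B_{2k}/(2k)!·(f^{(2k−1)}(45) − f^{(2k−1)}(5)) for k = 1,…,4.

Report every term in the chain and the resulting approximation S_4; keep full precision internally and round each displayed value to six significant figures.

Integral: ∫_5^45 x^6 dx = 5.33813e+10.
Boundary: ½(f(5) + f(45)) = ½(15625.0 + 8.30377e+09) = 4.15189e+09.
Running total after boundary: 5.75332e+10.
k=1: B_{2}/(2)! × [f^{(1)}(45) − f^{(1)}(5)] = 1/12 × (1.10717e+09 − 18750.0) = 9.22625e+07.
Running total after k=1: 5.76255e+10.
k=2: B_{4}/(4)! × [f^{(3)}(45) − f^{(3)}(5)] = −1/720 × (1.09350e+07 − 15000.0) = -15166.7.
Running total after k=2: 5.76255e+10.
k=3: B_{6}/(6)! × [f^{(5)}(45) − f^{(5)}(5)] = 1/30240 × (32400.0 − 3600.00) = 0.952381.
Running total after k=3: 5.76255e+10.
k=4: B_{8}/(8)! × [f^{(7)}(45) − f^{(7)}(5)] = −1/1209600 × (0.00000 − 0.00000) = 0.00000.

S_4 ≈ 5.76255e+10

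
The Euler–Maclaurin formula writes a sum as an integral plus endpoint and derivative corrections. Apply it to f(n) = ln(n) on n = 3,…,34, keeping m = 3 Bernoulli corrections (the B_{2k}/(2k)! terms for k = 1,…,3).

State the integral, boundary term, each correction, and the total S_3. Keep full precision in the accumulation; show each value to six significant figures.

S_3 ≈ 87.8877

∫_3^34 ln(x) dx evaluates to 85.6004.
½[f(3) + f(34)] = ½[1.09861 + 3.52636] = 2.31249.
So far: 87.9129.
k=1: B_{2}/(2)! × [f^{(1)}(34) − f^{(1)}(3)] = 1/12 × (0.0294118 − 0.333333) = -0.0253268.
After k=1: 87.8876.
k=2: B_{4}/(4)! × [f^{(3)}(34) − f^{(3)}(3)] = −1/720 × (5.08854e-05 − 0.0740741) = 0.000102810.
After k=2: 87.8877.
k=3: B_{6}/(6)! × [f^{(5)}(34) − f^{(5)}(3)] = 1/30240 × (5.28222e-07 − 0.0987654) = -3.26604e-06.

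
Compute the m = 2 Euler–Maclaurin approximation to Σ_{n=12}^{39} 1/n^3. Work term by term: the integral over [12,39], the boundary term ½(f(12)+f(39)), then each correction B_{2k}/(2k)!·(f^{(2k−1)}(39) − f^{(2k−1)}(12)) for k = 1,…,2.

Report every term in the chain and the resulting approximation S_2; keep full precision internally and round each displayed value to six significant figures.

S_2 ≈ 0.00345319

∫_12^39 1/x^3 dx evaluates to 0.00314349.
Endpoint term: (f(12) + f(39))/2 = (0.000578704 + 1.68580e-05)/2 = 0.000297781.
So far: 0.00344127.
Order-1 term: 1/12 · (-1.29677e-06 − (-0.000144676)) = 1.19483e-05.
Running total after k=1: 0.00345322.
Order-2 term: −1/720 · (-1.70515e-08 − (-2.00939e-05)) = -2.78845e-08.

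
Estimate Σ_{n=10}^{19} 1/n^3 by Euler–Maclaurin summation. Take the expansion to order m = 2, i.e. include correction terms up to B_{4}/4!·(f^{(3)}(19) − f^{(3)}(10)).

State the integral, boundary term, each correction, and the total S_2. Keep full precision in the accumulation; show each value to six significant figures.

S_2 ≈ 0.00421086

Integral: ∫_10^19 1/x^3 dx = 0.00361496.
½[f(10) + f(19)] = ½[0.00100000 + 0.000145794] = 0.000572897.
Running total after boundary: 0.00418786.
k=1: B_{2}/(2)! × [f^{(1)}(19) − f^{(1)}(10)] = 1/12 × (-2.30201e-05 − (-0.000300000)) = 2.30817e-05.
Partial sum through k=1: 0.00421094.
k=2: B_{4}/(4)! × [f^{(3)}(19) − f^{(3)}(10)] = −1/720 × (-1.27535e-06 − (-6.00000e-05)) = -8.15620e-08.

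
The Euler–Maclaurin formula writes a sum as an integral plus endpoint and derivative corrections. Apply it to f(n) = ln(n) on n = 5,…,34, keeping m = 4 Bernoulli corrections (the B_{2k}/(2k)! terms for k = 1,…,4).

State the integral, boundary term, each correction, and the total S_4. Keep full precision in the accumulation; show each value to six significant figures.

The integral term ∫_5^34 ln(x) dx = 82.8491.
½[f(5) + f(34)] = ½[1.60944 + 3.52636] = 2.56790.
So far: 85.4170.
Order-1 term: 1/12 · (0.0294118 − 0.200000) = -0.0142157.
After k=1: 85.4028.
Order-2 term: −1/720 · (5.08854e-05 − 0.0160000) = 2.21515e-05.
After k=2: 85.4028.
Order-3 term: 1/30240 · (5.28222e-07 − 0.00768000) = -2.53951e-07.
After k=3: 85.4028.
Order-4 term: −1/1209600 · (1.37082e-08 − 0.00921600) = 7.61904e-09.

S_4 ≈ 85.4028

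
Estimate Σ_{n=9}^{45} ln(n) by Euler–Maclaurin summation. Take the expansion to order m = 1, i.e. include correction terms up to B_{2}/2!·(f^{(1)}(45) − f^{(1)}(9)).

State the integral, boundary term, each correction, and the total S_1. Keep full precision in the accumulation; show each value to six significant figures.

S_1 ≈ 118.519

The integral term ∫_9^45 ln(x) dx = 115.525.
Endpoint term: (f(9) + f(45))/2 = (2.19722 + 3.80666)/2 = 3.00194.
Integral + boundary = 118.527.
Correction k=1: B_{2}/2! · (f^{(1)}(45) − f^{(1)}(9)) = 1/12 · (0.0222222 − 0.111111) = -0.00740741.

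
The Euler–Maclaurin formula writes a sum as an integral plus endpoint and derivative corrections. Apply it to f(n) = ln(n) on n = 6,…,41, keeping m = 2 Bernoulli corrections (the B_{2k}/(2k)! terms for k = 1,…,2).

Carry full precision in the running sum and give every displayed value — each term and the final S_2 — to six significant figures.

S_2 ≈ 109.247

The integral term ∫_6^41 ln(x) dx = 106.506.
Endpoint term: (f(6) + f(41))/2 = (1.79176 + 3.71357)/2 = 2.75267.
So far: 109.259.
Correction k=1: B_{2}/2! · (f^{(1)}(41) − f^{(1)}(6)) = 1/12 · (0.0243902 − 0.166667) = -0.0118564.
After k=1: 109.247.
Correction k=2: B_{4}/4! · (f^{(3)}(41) − f^{(3)}(6)) = −1/720 · (2.90187e-05 − 0.00925926) = 1.28198e-05.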